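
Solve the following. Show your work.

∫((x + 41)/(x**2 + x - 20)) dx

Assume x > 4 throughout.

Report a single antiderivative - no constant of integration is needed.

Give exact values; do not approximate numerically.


Step 1. Decompose ∫((x + 41)/(x**2 + x - 20)) dx by partial fractions, (x + 41)/(x**2 + x - 20) = -4/(x + 5) + 5/(x - 4): now ∫(5/(x - 4)) dx + ∫(-4/(x + 5)) dx.
Step 2. Evaluate the standard form [assuming x > -5]: now -4*log(x + 5) + ∫(5/(x - 4)) dx.
Step 3. Evaluate the standard form [assuming x > 4]: now 5*log(x - 4) - 4*log(x + 5).
Answer: 5*log(x - 4) - 4*log(x + 5).


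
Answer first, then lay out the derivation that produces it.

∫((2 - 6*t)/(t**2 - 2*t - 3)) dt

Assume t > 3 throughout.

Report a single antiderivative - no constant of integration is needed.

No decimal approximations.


The answer is -4*log(t - 3) - 2*log(t + 1).
Step 1. Decompose ∫((2 - 6*t)/(t**2 - 2*t - 3)) dt by partial fractions, (2 - 6*t)/(t**2 - 2*t - 3) = -2/(t + 1) - 4/(t - 3): now ∫(-4/(t - 3)) dt + ∫(-2/(t + 1)) dt.
Step 2. Evaluate the standard form [assuming t > -1]: now -2*log(t + 1) + ∫(-4/(t - 3)) dt.
Step 3. Evaluate the standard form [assuming t > 3]: now -4*log(t - 3) - 2*log(t + 1).
Answer: -4*log(t - 3) - 2*log(t + 1).


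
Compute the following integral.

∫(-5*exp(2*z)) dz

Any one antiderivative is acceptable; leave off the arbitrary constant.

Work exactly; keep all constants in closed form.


Answer: -5*exp(2*z)/2.


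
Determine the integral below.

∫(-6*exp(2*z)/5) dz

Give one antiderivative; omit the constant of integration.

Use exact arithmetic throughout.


Answer: -3*exp(2*z)/5.


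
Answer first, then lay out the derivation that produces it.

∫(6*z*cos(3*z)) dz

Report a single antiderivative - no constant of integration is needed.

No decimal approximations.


The answer is 2*z*sin(3*z) + 2*cos(3*z)/3.
Step 1. Integrate ∫(6*z*cos(3*z)) dz by parts with u = z, dv = (6*cos(3*z)) dz, so v = 2*sin(3*z): now 2*z*sin(3*z) + ∫(-2*sin(3*z)) dz.
Step 2. Evaluate the standard form: now 2*z*sin(3*z) + 2*cos(3*z)/3.
Answer: 2*z*sin(3*z) + 2*cos(3*z)/3.


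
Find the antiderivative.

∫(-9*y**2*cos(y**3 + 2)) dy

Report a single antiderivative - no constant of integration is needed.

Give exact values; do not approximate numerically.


Answer: -3*sin(y**3 + 2).


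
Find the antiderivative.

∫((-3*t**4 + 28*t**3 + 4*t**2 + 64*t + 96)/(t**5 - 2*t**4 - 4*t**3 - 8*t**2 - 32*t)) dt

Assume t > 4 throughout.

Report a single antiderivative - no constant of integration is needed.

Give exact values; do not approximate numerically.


Answer: -3*log(t) + 3*log(t - 4) - 3*log(t + 2) + 2*atan(t/2).


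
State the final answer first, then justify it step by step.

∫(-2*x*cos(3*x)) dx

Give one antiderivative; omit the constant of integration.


The answer is -2*x*sin(3*x)/3 - 2*cos(3*x)/9.
Step 1. Integrate ∫(-2*x*cos(3*x)) dx by parts with u = x, dv = (-2*cos(3*x)) dx, so v = -2*sin(3*x)/3: now -2*x*sin(3*x)/3 + ∫(2*sin(3*x)/3) dx.
Step 2. Evaluate the standard form: now -2*x*sin(3*x)/3 - 2*cos(3*x)/9.
Answer: -2*x*sin(3*x)/3 - 2*cos(3*x)/9.


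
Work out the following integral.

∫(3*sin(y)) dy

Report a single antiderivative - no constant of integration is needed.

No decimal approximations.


Answer: -3*cos(y).


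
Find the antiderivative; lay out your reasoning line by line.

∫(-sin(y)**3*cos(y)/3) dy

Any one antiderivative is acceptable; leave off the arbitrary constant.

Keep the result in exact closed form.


Step 1. Substitute u = sin(y), turning ∫(-sin(y)**3*cos(y)/3) dy into ∫(-u**3/3) du: now ∫(-u**3/3) du.
Step 2. Evaluate the standard form: now -u**4/12.
Step 3. Substitute back u = sin(y): now -sin(y)**4/12.
Answer: -sin(y)**4/12.


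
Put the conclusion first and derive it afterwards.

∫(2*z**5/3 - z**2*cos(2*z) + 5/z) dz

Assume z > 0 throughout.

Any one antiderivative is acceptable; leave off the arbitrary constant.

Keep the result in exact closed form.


The answer is z**6/9 - z**2*sin(2*z)/2 - z*cos(2*z)/2 + 5*log(z) + sin(2*z)/4.
Step 1. Rewrite: now ∫(5/z) dz + ∫(2*z**5/3) dz + ∫(-z**2*cos(2*z)) dz.
Step 2. Evaluate the standard form: now z**6/9 + ∫(5/z) dz + ∫(-z**2*cos(2*z)) dz.
Step 3. Evaluate the standard form [assuming z > 0]: now z**6/9 + 5*log(z) + ∫(-z**2*cos(2*z)) dz.
Step 4. Integrate ∫(-z**2*cos(2*z)) dz by parts with u = z**2, dv = (-cos(2*z)) dz, so v = -sin(2*z)/2: now z**6/9 - z**2*sin(2*z)/2 + 5*log(z) + ∫(z*sin(2*z)) dz.
Step 5. Integrate ∫(z*sin(2*z)) dz by parts with u = z, dv = (sin(2*z)) dz, so v = -cos(2*z)/2: now z**6/9 - z**2*sin(2*z)/2 - z*cos(2*z)/2 + 5*log(z) + ∫(cos(2*z)/2) dz.
Step 6. Evaluate the standard form: now z**6/9 - z**2*sin(2*z)/2 - z*cos(2*z)/2 + 5*log(z) + sin(2*z)/4.
Answer: z**6/9 - z**2*sin(2*z)/2 - z*cos(2*z)/2 + 5*log(z) + sin(2*z)/4.


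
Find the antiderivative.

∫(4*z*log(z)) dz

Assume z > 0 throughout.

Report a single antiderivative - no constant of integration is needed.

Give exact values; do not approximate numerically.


Answer: 2*z**2*log(z) - z**2.


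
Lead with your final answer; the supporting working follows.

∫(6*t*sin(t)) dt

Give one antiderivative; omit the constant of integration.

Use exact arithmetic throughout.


The answer is -6*t*cos(t) + 6*sin(t).
Step 1. Integrate ∫(6*t*sin(t)) dt by parts with u = t, dv = (6*sin(t)) dt, so v = -6*cos(t): now -6*t*cos(t) + ∫(6*cos(t)) dt.
Step 2. Evaluate the standard form: now -6*t*cos(t) + 6*sin(t).
Answer: -6*t*cos(t) + 6*sin(t).


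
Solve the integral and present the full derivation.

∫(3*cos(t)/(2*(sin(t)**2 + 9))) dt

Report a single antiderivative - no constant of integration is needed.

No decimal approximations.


Step 1. Substitute u = sin(t), turning ∫(3*cos(t)/(2*(sin(t)**2 + 9))) dt into ∫(3/(2*(u**2 + 9))) du: now ∫(3/(2*(u**2 + 9))) du.
Step 2. Evaluate the standard form: now atan(u/3)/2.
Step 3. Substitute back u = sin(t): now atan(sin(t)/3)/2.
Answer: atan(sin(t)/3)/2.


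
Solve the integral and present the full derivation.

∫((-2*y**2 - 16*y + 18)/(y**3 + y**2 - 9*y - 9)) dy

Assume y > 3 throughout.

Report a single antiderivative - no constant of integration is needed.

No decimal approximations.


Step 1. Decompose ∫((-2*y**2 - 16*y + 18)/(y**3 + y**2 - 9*y - 9)) dy by partial fractions, (-2*y**2 - 16*y + 18)/(y**3 + y**2 - 9*y - 9) = 4/(y + 3) - 4/(y + 1) - 2/(y - 3): now ∫(-2/(y - 3)) dy + ∫(-4/(y + 1)) dy + ∫(4/(y + 3)) dy.
Step 2. Evaluate the standard form [assuming y > 3]: now -2*log(y - 3) + ∫(-4/(y + 1)) dy + ∫(4/(y + 3)) dy.
Step 3. Evaluate the standard form [assuming y > -1]: now -2*log(y - 3) - 4*log(y + 1) + ∫(4/(y + 3)) dy.
Step 4. Evaluate the standard form [assuming y > -3]: now -2*log(y - 3) - 4*log(y + 1) + 4*log(y + 3).
Answer: -2*log(y - 3) - 4*log(y + 1) + 4*log(y + 3).


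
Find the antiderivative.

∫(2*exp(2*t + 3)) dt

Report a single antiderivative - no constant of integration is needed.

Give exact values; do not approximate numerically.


Answer: exp(2*t + 3).


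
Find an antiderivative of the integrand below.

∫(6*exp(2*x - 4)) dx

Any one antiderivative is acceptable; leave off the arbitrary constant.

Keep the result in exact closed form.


Answer: 3*exp(2*x - 4).


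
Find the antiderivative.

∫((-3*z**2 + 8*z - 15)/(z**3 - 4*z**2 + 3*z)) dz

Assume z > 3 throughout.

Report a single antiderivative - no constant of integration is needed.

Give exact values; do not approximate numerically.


Answer: -5*log(z) - 3*log(z - 3) + 5*log(z - 1).


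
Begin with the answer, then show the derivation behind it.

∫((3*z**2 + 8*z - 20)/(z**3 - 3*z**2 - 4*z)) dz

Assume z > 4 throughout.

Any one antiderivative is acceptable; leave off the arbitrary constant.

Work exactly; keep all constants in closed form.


The answer is 5*log(z) + 3*log(z - 4) - 5*log(z + 1).
Step 1. Decompose ∫((3*z**2 + 8*z - 20)/(z**3 - 3*z**2 - 4*z)) dz by partial fractions, (3*z**2 + 8*z - 20)/(z**3 - 3*z**2 - 4*z) = -5/(z + 1) + 3/(z - 4) + 5/z: now ∫(5/z) dz + ∫(3/(z - 4)) dz + ∫(-5/(z + 1)) dz.
Step 2. Evaluate the standard form [assuming z > 4]: now 3*log(z - 4) + ∫(5/z) dz + ∫(-5/(z + 1)) dz.
Step 3. Evaluate the standard form [assuming z > -1]: now 3*log(z - 4) - 5*log(z + 1) + ∫(5/z) dz.
Step 4. Evaluate the standard form [assuming z > 0]: now 5*log(z) + 3*log(z - 4) - 5*log(z + 1).
Answer: 5*log(z) + 3*log(z - 4) - 5*log(z + 1).


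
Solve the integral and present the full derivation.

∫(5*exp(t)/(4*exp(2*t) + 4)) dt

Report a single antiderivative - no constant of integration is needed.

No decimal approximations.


Step 1. Substitute u = exp(t), turning ∫(5*exp(t)/(4*exp(2*t) + 4)) dt into ∫(5/(4*(u**2 + 1))) du: now ∫(5/(4*(u**2 + 1))) du.
Step 2. Evaluate the standard form: now 5*atan(u)/4.
Step 3. Substitute back u = exp(t): now 5*atan(exp(t))/4.
Answer: 5*atan(exp(t))/4.


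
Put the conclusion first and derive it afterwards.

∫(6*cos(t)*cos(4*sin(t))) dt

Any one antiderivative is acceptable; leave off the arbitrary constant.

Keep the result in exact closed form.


The answer is 3*sin(4*sin(t))/2.
Step 1. Substitute u = sin(t), turning ∫(6*cos(t)*cos(4*sin(t))) dt into ∫(6*cos(4*u)) du: now ∫(6*cos(4*u)) du.
Step 2. Evaluate the standard form: now 3*sin(4*u)/2.
Step 3. Substitute back u = sin(t): now 3*sin(4*sin(t))/2.
Answer: 3*sin(4*sin(t))/2.


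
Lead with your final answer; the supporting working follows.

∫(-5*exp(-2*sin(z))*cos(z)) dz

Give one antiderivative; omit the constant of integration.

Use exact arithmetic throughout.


The answer is 5*exp(-2*sin(z))/2.
Step 1. Substitute u = sin(z), turning ∫(-5*exp(-2*sin(z))*cos(z)) dz into ∫(-5*exp(-2*u)) du: now ∫(-5*exp(-2*u)) du.
Step 2. Evaluate the standard form: now 5*exp(-2*u)/2.
Step 3. Substitute back u = sin(z): now 5*exp(-2*sin(z))/2.
Answer: 5*exp(-2*sin(z))/2.


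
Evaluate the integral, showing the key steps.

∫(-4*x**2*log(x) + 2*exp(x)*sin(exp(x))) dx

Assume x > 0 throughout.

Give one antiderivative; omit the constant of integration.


Step 1. Rewrite: now ∫(-4*x**2*log(x)) dx + ∫(2*exp(x)*sin(exp(x))) dx.
Step 2. Substitute u = exp(x), turning ∫(2*exp(x)*sin(exp(x))) dx into ∫(2*sin(u)) du: now ∫(-4*x**2*log(x)) dx + ∫(2*sin(u)) du.
Step 3. Evaluate the standard form: now -2*cos(u) + ∫(-4*x**2*log(x)) dx.
Step 4. Substitute back u = exp(x): now -2*cos(exp(x)) + ∫(-4*x**2*log(x)) dx.
Step 5. Integrate ∫(-4*x**2*log(x)) dx by parts with u = log(x), dv = (-4*x**2) dx, so v = -4*x**3/3 [assuming x > 0]: now -4*x**3*log(x)/3 - 2*cos(exp(x)) + ∫(4*x**2/3) dx.
Step 6. Evaluate the standard form: now -4*x**3*log(x)/3 + 4*x**3/9 - 2*cos(exp(x)).
Answer: -4*x**3*log(x)/3 + 4*x**3/9 - 2*cos(exp(x)).


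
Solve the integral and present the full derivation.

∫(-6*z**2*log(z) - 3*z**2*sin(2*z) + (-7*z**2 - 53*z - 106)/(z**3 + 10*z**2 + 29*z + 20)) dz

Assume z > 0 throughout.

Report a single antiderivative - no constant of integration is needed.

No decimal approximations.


Step 1. Rewrite: now ∫(-6*z**2*log(z)) dz + ∫(-3*z**2*sin(2*z)) dz + ∫((-7*z**2 - 53*z - 106)/(z**3 + 10*z**2 + 29*z + 20)) dz.
Step 2. Integrate ∫(-3*z**2*sin(2*z)) dz by parts with u = z**2, dv = (-3*sin(2*z)) dz, so v = 3*cos(2*z)/2: now 3*z**2*cos(2*z)/2 + ∫(-3*z*cos(2*z)) dz + ∫(-6*z**2*log(z)) dz + ∫((-7*z**2 - 53*z - 106)/(z**3 + 10*z**2 + 29*z + 20)) dz.
Step 3. Integrate ∫(-3*z*cos(2*z)) dz by parts with u = z, dv = (-3*cos(2*z)) dz, so v = -3*sin(2*z)/2: now 3*z**2*cos(2*z)/2 - 3*z*sin(2*z)/2 + ∫(-6*z**2*log(z)) dz + ∫((-7*z**2 - 53*z - 106)/(z**3 + 10*z**2 + 29*z + 20)) dz + ∫(3*sin(2*z)/2) dz.
Step 4. Evaluate the standard form: now 3*z**2*cos(2*z)/2 - 3*z*sin(2*z)/2 - 3*cos(2*z)/4 + ∫(-6*z**2*log(z)) dz + ∫((-7*z**2 - 53*z - 106)/(z**3 + 10*z**2 + 29*z + 20)) dz.
Step 5. Decompose ∫((-7*z**2 - 53*z - 106)/(z**3 + 10*z**2 + 29*z + 20)) dz by partial fractions, (-7*z**2 - 53*z - 106)/(z**3 + 10*z**2 + 29*z + 20) = -4/(z + 5) + 2/(z + 4) - 5/(z + 1): now 3*z**2*cos(2*z)/2 - 3*z*sin(2*z)/2 - 3*cos(2*z)/4 + ∫(-6*z**2*log(z)) dz + ∫(-5/(z + 1)) dz + ∫(2/(z + 4)) dz + ∫(-4/(z + 5)) dz.
Step 6. Evaluate the standard form [assuming z > -4]: now 3*z**2*cos(2*z)/2 - 3*z*sin(2*z)/2 + 2*log(z + 4) - 3*cos(2*z)/4 + ∫(-6*z**2*log(z)) dz + ∫(-5/(z + 1)) dz + ∫(-4/(z + 5)) dz.
Step 7. Evaluate the standard form [assuming z > -1]: now 3*z**2*cos(2*z)/2 - 3*z*sin(2*z)/2 - 5*log(z + 1) + 2*log(z + 4) - 3*cos(2*z)/4 + ∫(-6*z**2*log(z)) dz + ∫(-4/(z + 5)) dz.
Step 8. Evaluate the standard form [assuming z > -5]: now 3*z**2*cos(2*z)/2 - 3*z*sin(2*z)/2 - 5*log(z + 1) + 2*log(z + 4) - 4*log(z + 5) - 3*cos(2*z)/4 + ∫(-6*z**2*log(z)) dz.
Step 9. Integrate ∫(-6*z**2*log(z)) dz by parts with u = log(z), dv = (-6*z**2) dz, so v = -2*z**3 [assuming z > 0]: now -2*z**3*log(z) + 3*z**2*cos(2*z)/2 - 3*z*sin(2*z)/2 - 5*log(z + 1) + 2*log(z + 4) - 4*log(z + 5) - 3*cos(2*z)/4 + ∫(2*z**2) dz.
Step 10. Evaluate the standard form: now -2*z**3*log(z) + 2*z**3/3 + 3*z**2*cos(2*z)/2 - 3*z*sin(2*z)/2 - 5*log(z + 1) + 2*log(z + 4) - 4*log(z + 5) - 3*cos(2*z)/4.
Answer: -2*z**3*log(z) + 2*z**3/3 + 3*z**2*cos(2*z)/2 - 3*z*sin(2*z)/2 - 5*log(z + 1) + 2*log(z + 4) - 4*log(z + 5) - 3*cos(2*z)/4.


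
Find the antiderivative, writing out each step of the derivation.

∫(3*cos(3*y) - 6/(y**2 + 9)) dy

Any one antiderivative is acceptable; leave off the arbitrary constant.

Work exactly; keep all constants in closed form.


Step 1. Rewrite: now ∫(-6/(y**2 + 9)) dy + ∫(3*cos(3*y)) dy.
Step 2. Evaluate the standard form: now sin(3*y) + ∫(-6/(y**2 + 9)) dy.
Step 3. Evaluate the standard form: now sin(3*y) - 2*atan(y/3).
Answer: sin(3*y) - 2*atan(y/3).


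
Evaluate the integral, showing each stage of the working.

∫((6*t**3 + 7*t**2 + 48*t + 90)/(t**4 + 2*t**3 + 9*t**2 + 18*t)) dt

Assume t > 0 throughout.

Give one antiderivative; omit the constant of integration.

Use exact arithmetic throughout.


Step 1. Decompose ∫((6*t**3 + 7*t**2 + 48*t + 90)/(t**4 + 2*t**3 + 9*t**2 + 18*t)) dt by partial fractions, (6*t**3 + 7*t**2 + 48*t + 90)/(t**4 + 2*t**3 + 9*t**2 + 18*t) = -3/(t**2 + 9) + 1/(t + 2) + 5/t: now ∫(5/t) dt + ∫(1/(t + 2)) dt + ∫(-3/(t**2 + 9)) dt.
Step 2. Evaluate the standard form [assuming t > -2]: now log(t + 2) + ∫(5/t) dt + ∫(-3/(t**2 + 9)) dt.
Step 3. Evaluate the standard form [assuming t > 0]: now 5*log(t) + log(t + 2) + ∫(-3/(t**2 + 9)) dt.
Step 4. Evaluate the standard form: now 5*log(t) + log(t + 2) - atan(t/3).
Answer: 5*log(t) + log(t + 2) - atan(t/3).


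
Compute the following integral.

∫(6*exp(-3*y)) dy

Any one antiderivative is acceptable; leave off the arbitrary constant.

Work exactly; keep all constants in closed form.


Answer: -2*exp(-3*y).


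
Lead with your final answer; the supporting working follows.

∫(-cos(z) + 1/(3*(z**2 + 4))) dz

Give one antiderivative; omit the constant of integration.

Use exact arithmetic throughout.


The answer is -sin(z) + atan(z/2)/6.
Step 1. Rewrite: now ∫(1/(3*(z**2 + 4))) dz + ∫(-cos(z)) dz.
Step 2. Evaluate the standard form: now atan(z/2)/6 + ∫(-cos(z)) dz.
Step 3. Evaluate the standard form: now -sin(z) + atan(z/2)/6.
Answer: -sin(z) + atan(z/2)/6.


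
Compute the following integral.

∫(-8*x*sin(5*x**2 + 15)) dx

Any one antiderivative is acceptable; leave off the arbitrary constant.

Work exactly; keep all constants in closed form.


Answer: 4*cos(5*x**2 + 15)/5.


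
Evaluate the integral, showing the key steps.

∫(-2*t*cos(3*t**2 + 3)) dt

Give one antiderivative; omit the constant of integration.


Step 1. Substitute u = t**2 + 1, turning ∫(-2*t*cos(3*t**2 + 3)) dt into ∫(-cos(3*u)) du: now ∫(-cos(3*u)) du.
Step 2. Evaluate the standard form: now -sin(3*u)/3.
Step 3. Substitute back u = t**2 + 1: now -sin(3*t**2 + 3)/3.
Answer: -sin(3*t**2 + 3)/3.


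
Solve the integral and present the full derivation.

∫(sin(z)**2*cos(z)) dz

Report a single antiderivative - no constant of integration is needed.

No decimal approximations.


Step 1. Substitute u = sin(z), turning ∫(sin(z)**2*cos(z)) dz into ∫(u**2) du: now ∫(u**2) du.
Step 2. Evaluate the standard form: now u**3/3.
Step 3. Substitute back u = sin(z): now sin(z)**3/3.
Answer: sin(z)**3/3.


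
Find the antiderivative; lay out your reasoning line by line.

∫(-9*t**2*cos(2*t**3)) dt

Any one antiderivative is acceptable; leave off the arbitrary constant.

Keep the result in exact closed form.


Step 1. Substitute u = t**3, turning ∫(-9*t**2*cos(2*t**3)) dt into ∫(-3*cos(2*u)) du: now ∫(-3*cos(2*u)) du.
Step 2. Evaluate the standard form: now -3*sin(2*u)/2.
Step 3. Substitute back u = t**3: now -3*sin(2*t**3)/2.
Answer: -3*sin(2*t**3)/2.


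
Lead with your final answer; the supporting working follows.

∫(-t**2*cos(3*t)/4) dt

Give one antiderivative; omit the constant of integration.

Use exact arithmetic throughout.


The answer is -t**2*sin(3*t)/12 - t*cos(3*t)/18 + sin(3*t)/54.
Step 1. Integrate ∫(-t**2*cos(3*t)/4) dt by parts with u = t**2, dv = (-cos(3*t)/4) dt, so v = -sin(3*t)/12: now -t**2*sin(3*t)/12 + ∫(t*sin(3*t)/6) dt.
Step 2. Integrate ∫(t*sin(3*t)/6) dt by parts with u = t, dv = (sin(3*t)/6) dt, so v = -cos(3*t)/18: now -t**2*sin(3*t)/12 - t*cos(3*t)/18 + ∫(cos(3*t)/18) dt.
Step 3. Evaluate the standard form: now -t**2*sin(3*t)/12 - t*cos(3*t)/18 + sin(3*t)/54.
Answer: -t**2*sin(3*t)/12 - t*cos(3*t)/18 + sin(3*t)/54.


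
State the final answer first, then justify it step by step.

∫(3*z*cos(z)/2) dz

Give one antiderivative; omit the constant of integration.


The answer is 3*z*sin(z)/2 + 3*cos(z)/2.
Step 1. Integrate ∫(3*z*cos(z)/2) dz by parts with u = z, dv = (3*cos(z)/2) dz, so v = 3*sin(z)/2: now 3*z*sin(z)/2 + ∫(-3*sin(z)/2) dz.
Step 2. Evaluate the standard form: now 3*z*sin(z)/2 + 3*cos(z)/2.
Answer: 3*z*sin(z)/2 + 3*cos(z)/2.


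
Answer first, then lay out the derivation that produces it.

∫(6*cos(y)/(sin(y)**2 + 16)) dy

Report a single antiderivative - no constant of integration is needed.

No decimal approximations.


The answer is 3*atan(sin(y)/4)/2.
Step 1. Substitute u = sin(y), turning ∫(6*cos(y)/(sin(y)**2 + 16)) dy into ∫(6/(u**2 + 16)) du: now ∫(6/(u**2 + 16)) du.
Step 2. Evaluate the standard form: now 3*atan(u/4)/2.
Step 3. Substitute back u = sin(y): now 3*atan(sin(y)/4)/2.
Answer: 3*atan(sin(y)/4)/2.


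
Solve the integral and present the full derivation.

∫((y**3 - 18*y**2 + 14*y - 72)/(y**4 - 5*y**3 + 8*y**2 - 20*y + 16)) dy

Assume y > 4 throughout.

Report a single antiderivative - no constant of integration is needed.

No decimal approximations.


Step 1. Decompose ∫((y**3 - 18*y**2 + 14*y - 72)/(y**4 - 5*y**3 + 8*y**2 - 20*y + 16)) dy by partial fractions, (y**3 - 18*y**2 + 14*y - 72)/(y**4 - 5*y**3 + 8*y**2 - 20*y + 16) = -2/(y**2 + 4) + 5/(y - 1) - 4/(y - 4): now ∫(-4/(y - 4)) dy + ∫(5/(y - 1)) dy + ∫(-2/(y**2 + 4)) dy.
Step 2. Evaluate the standard form [assuming y > 4]: now -4*log(y - 4) + ∫(5/(y - 1)) dy + ∫(-2/(y**2 + 4)) dy.
Step 3. Evaluate the standard form [assuming y > 1]: now -4*log(y - 4) + 5*log(y - 1) + ∫(-2/(y**2 + 4)) dy.
Step 4. Evaluate the standard form: now -4*log(y - 4) + 5*log(y - 1) - atan(y/2).
Answer: -4*log(y - 4) + 5*log(y - 1) - atan(y/2).


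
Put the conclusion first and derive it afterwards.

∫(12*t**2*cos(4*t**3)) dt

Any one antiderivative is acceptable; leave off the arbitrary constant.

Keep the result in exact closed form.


The answer is sin(4*t**3).
Step 1. Substitute u = t**3, turning ∫(12*t**2*cos(4*t**3)) dt into ∫(4*cos(4*u)) du: now ∫(4*cos(4*u)) du.
Step 2. Evaluate the standard form: now sin(4*u).
Step 3. Substitute back u = t**3: now sin(4*t**3).
Answer: sin(4*t**3).


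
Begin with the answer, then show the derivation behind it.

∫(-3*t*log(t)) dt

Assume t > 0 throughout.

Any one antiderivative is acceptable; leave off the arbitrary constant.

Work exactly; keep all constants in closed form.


The answer is -3*t**2*log(t)/2 + 3*t**2/4.
Step 1. Integrate ∫(-3*t*log(t)) dt by parts with u = log(t), dv = (-3*t) dt, so v = -3*t**2/2 [assuming t > 0]: now -3*t**2*log(t)/2 + ∫(3*t/2) dt.
Step 2. Evaluate the standard form: now -3*t**2*log(t)/2 + 3*t**2/4.
Answer: -3*t**2*log(t)/2 + 3*t**2/4.


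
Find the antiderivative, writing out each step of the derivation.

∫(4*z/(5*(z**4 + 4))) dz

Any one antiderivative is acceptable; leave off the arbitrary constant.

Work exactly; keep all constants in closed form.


Step 1. Substitute u = z**2, turning ∫(4*z/(5*(z**4 + 4))) dz into ∫(2/(5*(u**2 + 4))) du: now ∫(2/(5*(u**2 + 4))) du.
Step 2. Evaluate the standard form: now atan(u/2)/5.
Step 3. Substitute back u = z**2: now atan(z**2/2)/5.
Answer: atan(z**2/2)/5.


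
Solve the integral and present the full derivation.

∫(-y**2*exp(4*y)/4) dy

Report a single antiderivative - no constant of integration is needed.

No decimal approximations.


Step 1. Integrate ∫(-y**2*exp(4*y)/4) dy by parts with u = y**2, dv = (-exp(4*y)/4) dy, so v = -exp(4*y)/16: now -y**2*exp(4*y)/16 + ∫(y*exp(4*y)/8) dy.
Step 2. Integrate ∫(y*exp(4*y)/8) dy by parts with u = y, dv = (exp(4*y)/8) dy, so v = exp(4*y)/32: now -y**2*exp(4*y)/16 + y*exp(4*y)/32 + ∫(-exp(4*y)/32) dy.
Step 3. Evaluate the standard form: now -y**2*exp(4*y)/16 + y*exp(4*y)/32 - exp(4*y)/128.
Answer: -y**2*exp(4*y)/16 + y*exp(4*y)/32 - exp(4*y)/128.


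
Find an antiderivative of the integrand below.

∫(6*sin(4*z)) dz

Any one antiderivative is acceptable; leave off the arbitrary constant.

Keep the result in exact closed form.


Answer: -3*cos(4*z)/2.


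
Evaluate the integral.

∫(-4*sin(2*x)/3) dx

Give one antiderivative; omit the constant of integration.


Answer: 2*cos(2*x)/3.


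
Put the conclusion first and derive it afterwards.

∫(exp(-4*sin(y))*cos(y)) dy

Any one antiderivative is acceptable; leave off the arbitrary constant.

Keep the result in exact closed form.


The answer is -exp(-4*sin(y))/4.
Step 1. Substitute u = sin(y), turning ∫(exp(-4*sin(y))*cos(y)) dy into ∫(exp(-4*u)) du: now ∫(exp(-4*u)) du.
Step 2. Evaluate the standard form: now -exp(-4*u)/4.
Step 3. Substitute back u = sin(y): now -exp(-4*sin(y))/4.
Answer: -exp(-4*sin(y))/4.


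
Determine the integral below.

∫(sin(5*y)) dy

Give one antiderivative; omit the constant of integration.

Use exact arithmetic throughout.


Answer: -cos(5*y)/5.


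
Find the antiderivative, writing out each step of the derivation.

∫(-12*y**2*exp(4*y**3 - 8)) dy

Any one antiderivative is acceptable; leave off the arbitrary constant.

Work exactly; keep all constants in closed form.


Step 1. Substitute u = y**3 - 2, turning ∫(-12*y**2*exp(4*y**3 - 8)) dy into ∫(-4*exp(4*u)) du: now ∫(-4*exp(4*u)) du.
Step 2. Evaluate the standard form: now -exp(4*u).
Step 3. Substitute back u = y**3 - 2: now -exp(4*y**3 - 8).
Answer: -exp(4*y**3 - 8).


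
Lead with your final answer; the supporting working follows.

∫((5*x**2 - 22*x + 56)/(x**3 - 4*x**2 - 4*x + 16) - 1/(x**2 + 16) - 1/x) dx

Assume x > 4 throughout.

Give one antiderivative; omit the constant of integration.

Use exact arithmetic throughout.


The answer is -log(x) + 4*log(x - 4) - 4*log(x - 2) + 5*log(x + 2) - atan(x/4)/4.
Step 1. Rewrite: now ∫(-1/x) dx + ∫((5*x**2 - 22*x + 56)/(x**3 - 4*x**2 - 4*x + 16)) dx + ∫(-1/(x**2 + 16)) dx.
Step 2. Evaluate the standard form: now -atan(x/4)/4 + ∫(-1/x) dx + ∫((5*x**2 - 22*x + 56)/(x**3 - 4*x**2 - 4*x + 16)) dx.
Step 3. Decompose ∫((5*x**2 - 22*x + 56)/(x**3 - 4*x**2 - 4*x + 16)) dx by partial fractions, (5*x**2 - 22*x + 56)/(x**3 - 4*x**2 - 4*x + 16) = 5/(x + 2) - 4/(x - 2) + 4/(x - 4): now -atan(x/4)/4 + ∫(-1/x) dx + ∫(4/(x - 4)) dx + ∫(-4/(x - 2)) dx + ∫(5/(x + 2)) dx.
Step 4. Evaluate the standard form [assuming x > 4]: now 4*log(x - 4) - atan(x/4)/4 + ∫(-1/x) dx + ∫(-4/(x - 2)) dx + ∫(5/(x + 2)) dx.
Step 5. Evaluate the standard form [assuming x > -2]: now 4*log(x - 4) + 5*log(x + 2) - atan(x/4)/4 + ∫(-1/x) dx + ∫(-4/(x - 2)) dx.
Step 6. Evaluate the standard form [assuming x > 2]: now 4*log(x - 4) - 4*log(x - 2) + 5*log(x + 2) - atan(x/4)/4 + ∫(-1/x) dx.
Step 7. Evaluate the standard form [assuming x > 0]: now -log(x) + 4*log(x - 4) - 4*log(x - 2) + 5*log(x + 2) - atan(x/4)/4.
Answer: -log(x) + 4*log(x - 4) - 4*log(x - 2) + 5*log(x + 2) - atan(x/4)/4.


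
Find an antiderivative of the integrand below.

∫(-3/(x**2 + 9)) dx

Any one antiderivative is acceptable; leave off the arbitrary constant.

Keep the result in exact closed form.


Answer: -atan(x/3).


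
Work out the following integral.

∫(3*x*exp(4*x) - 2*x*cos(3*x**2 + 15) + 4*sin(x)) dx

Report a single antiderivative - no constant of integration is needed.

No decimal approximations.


Answer: 3*x*exp(4*x)/4 - 3*exp(4*x)/16 - sin(3*x**2 + 15)/3 - 4*cos(x).


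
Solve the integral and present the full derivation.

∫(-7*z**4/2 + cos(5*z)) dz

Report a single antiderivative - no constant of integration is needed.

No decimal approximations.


Step 1. Rewrite: now ∫(-7*z**4/2) dz + ∫(cos(5*z)) dz.
Step 2. Evaluate the standard form: now -7*z**5/10 + ∫(cos(5*z)) dz.
Step 3. Evaluate the standard form: now -7*z**5/10 + sin(5*z)/5.
Answer: -7*z**5/10 + sin(5*z)/5.


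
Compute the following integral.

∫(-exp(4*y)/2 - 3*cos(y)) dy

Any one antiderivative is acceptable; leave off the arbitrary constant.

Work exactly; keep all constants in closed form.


Answer: -exp(4*y)/8 - 3*sin(y).


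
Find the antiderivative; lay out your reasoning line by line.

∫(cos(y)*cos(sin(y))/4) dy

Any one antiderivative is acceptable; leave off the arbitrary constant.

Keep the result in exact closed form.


Step 1. Substitute u = sin(y), turning ∫(cos(y)*cos(sin(y))/4) dy into ∫(cos(u)/4) du: now ∫(cos(u)/4) du.
Step 2. Evaluate the standard form: now sin(u)/4.
Step 3. Substitute back u = sin(y): now sin(sin(y))/4.
Answer: sin(sin(y))/4.


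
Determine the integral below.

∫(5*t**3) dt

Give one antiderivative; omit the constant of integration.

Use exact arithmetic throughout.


Answer: 5*t**4/4.


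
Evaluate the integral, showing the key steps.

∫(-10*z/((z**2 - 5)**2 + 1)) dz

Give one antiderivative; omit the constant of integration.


Step 1. Substitute u = z**2 - 5, turning ∫(-10*z/((z**2 - 5)**2 + 1)) dz into ∫(-5/(u**2 + 1)) du: now ∫(-5/(u**2 + 1)) du.
Step 2. Evaluate the standard form: now -5*atan(u).
Step 3. Substitute back u = z**2 - 5: now -5*atan(z**2 - 5).
Answer: -5*atan(z**2 - 5).


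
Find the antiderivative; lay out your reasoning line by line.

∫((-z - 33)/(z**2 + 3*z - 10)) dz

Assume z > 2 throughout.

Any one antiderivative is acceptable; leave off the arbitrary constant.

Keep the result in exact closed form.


Step 1. Decompose ∫((-z - 33)/(z**2 + 3*z - 10)) dz by partial fractions, (-z - 33)/(z**2 + 3*z - 10) = 4/(z + 5) - 5/(z - 2): now ∫(-5/(z - 2)) dz + ∫(4/(z + 5)) dz.
Step 2. Evaluate the standard form [assuming z > -5]: now 4*log(z + 5) + ∫(-5/(z - 2)) dz.
Step 3. Evaluate the standard form [assuming z > 2]: now -5*log(z - 2) + 4*log(z + 5).
Answer: -5*log(z - 2) + 4*log(z + 5).


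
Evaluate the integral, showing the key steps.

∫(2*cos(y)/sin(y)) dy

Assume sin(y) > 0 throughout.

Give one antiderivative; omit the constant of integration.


Step 1. Substitute u = sin(y), turning ∫(2*cos(y)/sin(y)) dy into ∫(2/u) du: now ∫(2/u) du.
Step 2. Evaluate the standard form [assuming u > 0]: now 2*log(u).
Step 3. Substitute back u = sin(y): now 2*log(sin(y)).
Answer: 2*log(sin(y)).


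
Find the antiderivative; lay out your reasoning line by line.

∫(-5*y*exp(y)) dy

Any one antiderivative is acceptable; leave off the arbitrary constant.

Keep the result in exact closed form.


Step 1. Integrate ∫(-5*y*exp(y)) dy by parts with u = y, dv = (-5*exp(y)) dy, so v = -5*exp(y): now -5*y*exp(y) + ∫(5*exp(y)) dy.
Step 2. Evaluate the standard form: now -5*y*exp(y) + 5*exp(y).
Answer: -5*y*exp(y) + 5*exp(y).


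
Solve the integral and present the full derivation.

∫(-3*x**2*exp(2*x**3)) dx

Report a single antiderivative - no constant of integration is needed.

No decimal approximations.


Step 1. Substitute u = x**3, turning ∫(-3*x**2*exp(2*x**3)) dx into ∫(-exp(2*u)) du: now ∫(-exp(2*u)) du.
Step 2. Evaluate the standard form: now -exp(2*u)/2.
Step 3. Substitute back u = x**3: now -exp(2*x**3)/2.
Answer: -exp(2*x**3)/2.


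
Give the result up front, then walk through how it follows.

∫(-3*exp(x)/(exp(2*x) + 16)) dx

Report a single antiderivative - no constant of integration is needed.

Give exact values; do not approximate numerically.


The answer is -3*atan(exp(x)/4)/4.
Step 1. Substitute u = exp(x), turning ∫(-3*exp(x)/(exp(2*x) + 16)) dx into ∫(-3/(u**2 + 16)) du: now ∫(-3/(u**2 + 16)) du.
Step 2. Evaluate the standard form: now -3*atan(u/4)/4.
Step 3. Substitute back u = exp(x): now -3*atan(exp(x)/4)/4.
Answer: -3*atan(exp(x)/4)/4.


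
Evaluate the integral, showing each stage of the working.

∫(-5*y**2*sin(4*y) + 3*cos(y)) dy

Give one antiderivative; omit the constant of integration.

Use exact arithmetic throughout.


Step 1. Rewrite: now ∫(-5*y**2*sin(4*y)) dy + ∫(3*cos(y)) dy.
Step 2. Evaluate the standard form: now 3*sin(y) + ∫(-5*y**2*sin(4*y)) dy.
Step 3. Integrate ∫(-5*y**2*sin(4*y)) dy by parts with u = y**2, dv = (-5*sin(4*y)) dy, so v = 5*cos(4*y)/4: now 5*y**2*cos(4*y)/4 + 3*sin(y) + ∫(-5*y*cos(4*y)/2) dy.
Step 4. Integrate ∫(-5*y*cos(4*y)/2) dy by parts with u = y, dv = (-5*cos(4*y)/2) dy, so v = -5*sin(4*y)/8: now 5*y**2*cos(4*y)/4 - 5*y*sin(4*y)/8 + 3*sin(y) + ∫(5*sin(4*y)/8) dy.
Step 5. Evaluate the standard form: now 5*y**2*cos(4*y)/4 - 5*y*sin(4*y)/8 + 3*sin(y) - 5*cos(4*y)/32.
Answer: 5*y**2*cos(4*y)/4 - 5*y*sin(4*y)/8 + 3*sin(y) - 5*cos(4*y)/32.


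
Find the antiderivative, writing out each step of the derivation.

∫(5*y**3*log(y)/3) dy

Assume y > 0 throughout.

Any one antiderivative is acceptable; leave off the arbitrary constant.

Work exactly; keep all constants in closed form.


Step 1. Integrate ∫(5*y**3*log(y)/3) dy by parts with u = log(y), dv = (5*y**3/3) dy, so v = 5*y**4/12 [assuming y > 0]: now 5*y**4*log(y)/12 + ∫(-5*y**3/12) dy.
Step 2. Evaluate the standard form: now 5*y**4*log(y)/12 - 5*y**4/48.
Answer: 5*y**4*log(y)/12 - 5*y**4/48.


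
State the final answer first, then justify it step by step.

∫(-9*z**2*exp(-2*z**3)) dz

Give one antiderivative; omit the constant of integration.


The answer is 3*exp(-2*z**3)/2.
Step 1. Substitute u = z**3, turning ∫(-9*z**2*exp(-2*z**3)) dz into ∫(-3*exp(-2*u)) du: now ∫(-3*exp(-2*u)) du.
Step 2. Evaluate the standard form: now 3*exp(-2*u)/2.
Step 3. Substitute back u = z**3: now 3*exp(-2*z**3)/2.
Answer: 3*exp(-2*z**3)/2.


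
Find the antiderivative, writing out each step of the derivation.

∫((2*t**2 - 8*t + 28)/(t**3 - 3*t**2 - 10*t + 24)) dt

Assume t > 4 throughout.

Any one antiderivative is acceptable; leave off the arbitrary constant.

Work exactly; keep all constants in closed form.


Step 1. Decompose ∫((2*t**2 - 8*t + 28)/(t**3 - 3*t**2 - 10*t + 24)) dt by partial fractions, (2*t**2 - 8*t + 28)/(t**3 - 3*t**2 - 10*t + 24) = 2/(t + 3) - 2/(t - 2) + 2/(t - 4): now ∫(2/(t - 4)) dt + ∫(-2/(t - 2)) dt + ∫(2/(t + 3)) dt.
Step 2. Evaluate the standard form [assuming t > -3]: now 2*log(t + 3) + ∫(2/(t - 4)) dt + ∫(-2/(t - 2)) dt.
Step 3. Evaluate the standard form [assuming t > 2]: now -2*log(t - 2) + 2*log(t + 3) + ∫(2/(t - 4)) dt.
Step 4. Evaluate the standard form [assuming t > 4]: now 2*log(t - 4) - 2*log(t - 2) + 2*log(t + 3).
Answer: 2*log(t - 4) - 2*log(t - 2) + 2*log(t + 3).


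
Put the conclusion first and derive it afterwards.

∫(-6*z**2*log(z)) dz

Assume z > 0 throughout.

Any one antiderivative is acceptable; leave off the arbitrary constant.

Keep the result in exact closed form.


The answer is -2*z**3*log(z) + 2*z**3/3.
Step 1. Integrate ∫(-6*z**2*log(z)) dz by parts with u = log(z), dv = (-6*z**2) dz, so v = -2*z**3 [assuming z > 0]: now -2*z**3*log(z) + ∫(2*z**2) dz.
Step 2. Evaluate the standard form: now -2*z**3*log(z) + 2*z**3/3.
Answer: -2*z**3*log(z) + 2*z**3/3.


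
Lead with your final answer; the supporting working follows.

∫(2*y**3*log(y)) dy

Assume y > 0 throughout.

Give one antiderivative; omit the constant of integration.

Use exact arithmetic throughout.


The answer is y**4*log(y)/2 - y**4/8.
Step 1. Integrate ∫(2*y**3*log(y)) dy by parts with u = log(y), dv = (2*y**3) dy, so v = y**4/2 [assuming y > 0]: now y**4*log(y)/2 + ∫(-y**3/2) dy.
Step 2. Evaluate the standard form: now y**4*log(y)/2 - y**4/8.
Answer: y**4*log(y)/2 - y**4/8.


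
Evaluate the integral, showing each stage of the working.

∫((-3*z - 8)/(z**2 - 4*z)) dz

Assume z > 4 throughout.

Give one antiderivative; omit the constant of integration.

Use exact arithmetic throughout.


Step 1. Decompose ∫((-3*z - 8)/(z**2 - 4*z)) dz by partial fractions, (-3*z - 8)/(z**2 - 4*z) = -5/(z - 4) + 2/z: now ∫(2/z) dz + ∫(-5/(z - 4)) dz.
Step 2. Evaluate the standard form [assuming z > 4]: now -5*log(z - 4) + ∫(2/z) dz.
Step 3. Evaluate the standard form [assuming z > 0]: now 2*log(z) - 5*log(z - 4).
Answer: 2*log(z) - 5*log(z - 4).


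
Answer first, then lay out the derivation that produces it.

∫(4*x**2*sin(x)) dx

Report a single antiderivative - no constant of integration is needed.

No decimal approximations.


The answer is -4*x**2*cos(x) + 8*x*sin(x) + 8*cos(x).
Step 1. Integrate ∫(4*x**2*sin(x)) dx by parts with u = x**2, dv = (4*sin(x)) dx, so v = -4*cos(x): now -4*x**2*cos(x) + ∫(8*x*cos(x)) dx.
Step 2. Integrate ∫(8*x*cos(x)) dx by parts with u = x, dv = (8*cos(x)) dx, so v = 8*sin(x): now -4*x**2*cos(x) + 8*x*sin(x) + ∫(-8*sin(x)) dx.
Step 3. Evaluate the standard form: now -4*x**2*cos(x) + 8*x*sin(x) + 8*cos(x).
Answer: -4*x**2*cos(x) + 8*x*sin(x) + 8*cos(x).


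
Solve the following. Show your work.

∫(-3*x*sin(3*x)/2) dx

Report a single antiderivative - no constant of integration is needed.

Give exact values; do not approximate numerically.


Step 1. Integrate ∫(-3*x*sin(3*x)/2) dx by parts with u = x, dv = (-3*sin(3*x)/2) dx, so v = cos(3*x)/2: now x*cos(3*x)/2 + ∫(-cos(3*x)/2) dx.
Step 2. Evaluate the standard form: now x*cos(3*x)/2 - sin(3*x)/6.
Answer: x*cos(3*x)/2 - sin(3*x)/6.


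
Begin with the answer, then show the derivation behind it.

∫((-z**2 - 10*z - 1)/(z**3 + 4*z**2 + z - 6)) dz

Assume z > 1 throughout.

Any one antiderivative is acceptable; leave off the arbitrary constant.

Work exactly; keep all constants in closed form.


The answer is -log(z - 1) - 5*log(z + 2) + 5*log(z + 3).
Step 1. Decompose ∫((-z**2 - 10*z - 1)/(z**3 + 4*z**2 + z - 6)) dz by partial fractions, (-z**2 - 10*z - 1)/(z**3 + 4*z**2 + z - 6) = 5/(z + 3) - 5/(z + 2) - 1/(z - 1): now ∫(-1/(z - 1)) dz + ∫(-5/(z + 2)) dz + ∫(5/(z + 3)) dz.
Step 2. Evaluate the standard form [assuming z > -2]: now -5*log(z + 2) + ∫(-1/(z - 1)) dz + ∫(5/(z + 3)) dz.
Step 3. Evaluate the standard form [assuming z > -3]: now -5*log(z + 2) + 5*log(z + 3) + ∫(-1/(z - 1)) dz.
Step 4. Evaluate the standard form [assuming z > 1]: now -log(z - 1) - 5*log(z + 2) + 5*log(z + 3).
Answer: -log(z - 1) - 5*log(z + 2) + 5*log(z + 3).


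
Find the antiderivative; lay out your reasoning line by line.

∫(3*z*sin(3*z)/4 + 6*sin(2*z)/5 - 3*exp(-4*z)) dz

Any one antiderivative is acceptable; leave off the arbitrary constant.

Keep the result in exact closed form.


Step 1. Rewrite: now ∫(3*z*sin(3*z)/4) dz + ∫(-3*exp(-4*z)) dz + ∫(6*sin(2*z)/5) dz.
Step 2. Integrate ∫(3*z*sin(3*z)/4) dz by parts with u = z, dv = (3*sin(3*z)/4) dz, so v = -cos(3*z)/4: now -z*cos(3*z)/4 + ∫(-3*exp(-4*z)) dz + ∫(6*sin(2*z)/5) dz + ∫(cos(3*z)/4) dz.
Step 3. Evaluate the standard form: now -z*cos(3*z)/4 + sin(3*z)/12 + ∫(-3*exp(-4*z)) dz + ∫(6*sin(2*z)/5) dz.
Step 4. Evaluate the standard form: now -z*cos(3*z)/4 + sin(3*z)/12 - 3*cos(2*z)/5 + ∫(-3*exp(-4*z)) dz.
Step 5. Evaluate the standard form: now -z*cos(3*z)/4 + sin(3*z)/12 - 3*cos(2*z)/5 + 3*exp(-4*z)/4.
Answer: -z*cos(3*z)/4 + sin(3*z)/12 - 3*cos(2*z)/5 + 3*exp(-4*z)/4.


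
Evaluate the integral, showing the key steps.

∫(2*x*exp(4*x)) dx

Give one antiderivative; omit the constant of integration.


Step 1. Integrate ∫(2*x*exp(4*x)) dx by parts with u = x, dv = (2*exp(4*x)) dx, so v = exp(4*x)/2: now x*exp(4*x)/2 + ∫(-exp(4*x)/2) dx.
Step 2. Evaluate the standard form: now x*exp(4*x)/2 - exp(4*x)/8.
Answer: x*exp(4*x)/2 - exp(4*x)/8.


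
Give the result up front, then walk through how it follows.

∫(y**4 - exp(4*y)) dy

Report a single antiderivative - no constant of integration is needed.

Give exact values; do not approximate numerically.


The answer is y**5/5 - exp(4*y)/4.
Step 1. Rewrite: now ∫(y**4) dy + ∫(-exp(4*y)) dy.
Step 2. Evaluate the standard form: now y**5/5 + ∫(-exp(4*y)) dy.
Step 3. Evaluate the standard form: now y**5/5 - exp(4*y)/4.
Answer: y**5/5 - exp(4*y)/4.


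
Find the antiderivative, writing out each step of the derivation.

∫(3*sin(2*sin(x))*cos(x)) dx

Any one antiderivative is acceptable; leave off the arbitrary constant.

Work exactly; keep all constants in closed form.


Step 1. Substitute u = sin(x), turning ∫(3*sin(2*sin(x))*cos(x)) dx into ∫(3*sin(2*u)) du: now ∫(3*sin(2*u)) du.
Step 2. Evaluate the standard form: now -3*cos(2*u)/2.
Step 3. Substitute back u = sin(x): now -3*cos(2*sin(x))/2.
Answer: -3*cos(2*sin(x))/2.


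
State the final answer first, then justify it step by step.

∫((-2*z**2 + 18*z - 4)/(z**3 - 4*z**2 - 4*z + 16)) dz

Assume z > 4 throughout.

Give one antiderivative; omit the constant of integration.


The answer is 3*log(z - 4) - 3*log(z - 2) - 2*log(z + 2).
Step 1. Decompose ∫((-2*z**2 + 18*z - 4)/(z**3 - 4*z**2 - 4*z + 16)) dz by partial fractions, (-2*z**2 + 18*z - 4)/(z**3 - 4*z**2 - 4*z + 16) = -2/(z + 2) - 3/(z - 2) + 3/(z - 4): now ∫(3/(z - 4)) dz + ∫(-3/(z - 2)) dz + ∫(-2/(z + 2)) dz.
Step 2. Evaluate the standard form [assuming z > 4]: now 3*log(z - 4) + ∫(-3/(z - 2)) dz + ∫(-2/(z + 2)) dz.
Step 3. Evaluate the standard form [assuming z > 2]: now 3*log(z - 4) - 3*log(z - 2) + ∫(-2/(z + 2)) dz.
Step 4. Evaluate the standard form [assuming z > -2]: now 3*log(z - 4) - 3*log(z - 2) - 2*log(z + 2).
Answer: 3*log(z - 4) - 3*log(z - 2) - 2*log(z + 2).


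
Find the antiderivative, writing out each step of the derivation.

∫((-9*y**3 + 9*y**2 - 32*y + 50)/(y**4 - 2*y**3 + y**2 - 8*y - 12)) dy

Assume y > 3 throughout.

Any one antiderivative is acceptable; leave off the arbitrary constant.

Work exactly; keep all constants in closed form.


Step 1. Decompose ∫((-9*y**3 + 9*y**2 - 32*y + 50)/(y**4 - 2*y**3 + y**2 - 8*y - 12)) dy by partial fractions, (-9*y**3 + 9*y**2 - 32*y + 50)/(y**4 - 2*y**3 + y**2 - 8*y - 12) = -2/(y**2 + 4) - 5/(y + 1) - 4/(y - 3): now ∫(-4/(y - 3)) dy + ∫(-5/(y + 1)) dy + ∫(-2/(y**2 + 4)) dy.
Step 2. Evaluate the standard form [assuming y > 3]: now -4*log(y - 3) + ∫(-5/(y + 1)) dy + ∫(-2/(y**2 + 4)) dy.
Step 3. Evaluate the standard form [assuming y > -1]: now -4*log(y - 3) - 5*log(y + 1) + ∫(-2/(y**2 + 4)) dy.
Step 4. Evaluate the standard form: now -4*log(y - 3) - 5*log(y + 1) - atan(y/2).
Answer: -4*log(y - 3) - 5*log(y + 1) - atan(y/2).


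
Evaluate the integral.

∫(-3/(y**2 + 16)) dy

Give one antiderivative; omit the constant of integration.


Answer: -3*atan(y/4)/4.


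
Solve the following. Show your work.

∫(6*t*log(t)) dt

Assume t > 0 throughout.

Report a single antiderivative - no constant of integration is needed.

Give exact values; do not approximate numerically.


Step 1. Integrate ∫(6*t*log(t)) dt by parts with u = log(t), dv = (6*t) dt, so v = 3*t**2 [assuming t > 0]: now 3*t**2*log(t) + ∫(-3*t) dt.
Step 2. Evaluate the standard form: now 3*t**2*log(t) - 3*t**2/2.
Answer: 3*t**2*log(t) - 3*t**2/2.
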